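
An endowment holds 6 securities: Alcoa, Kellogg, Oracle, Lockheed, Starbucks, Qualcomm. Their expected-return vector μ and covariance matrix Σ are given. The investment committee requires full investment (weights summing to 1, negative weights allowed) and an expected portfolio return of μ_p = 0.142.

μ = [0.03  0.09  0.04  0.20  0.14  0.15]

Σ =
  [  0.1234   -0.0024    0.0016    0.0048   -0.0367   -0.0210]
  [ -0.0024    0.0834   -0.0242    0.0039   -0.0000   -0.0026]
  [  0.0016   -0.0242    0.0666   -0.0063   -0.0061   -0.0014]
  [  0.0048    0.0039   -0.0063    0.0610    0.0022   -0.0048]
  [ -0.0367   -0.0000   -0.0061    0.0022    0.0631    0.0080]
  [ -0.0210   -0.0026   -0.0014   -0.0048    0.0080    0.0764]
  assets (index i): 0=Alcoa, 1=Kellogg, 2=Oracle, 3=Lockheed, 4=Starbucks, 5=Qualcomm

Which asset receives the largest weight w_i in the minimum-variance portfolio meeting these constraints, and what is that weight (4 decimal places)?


Lockheed (0.3403)

g=Σ⁻¹μ = [1.3367  1.5408  1.7455  3.3399  2.7522  2.3368]
h=Σ⁻¹𝟙 = [18.2783  19.8671  26.1550  16.8252  26.1914  17.5831]
a=μᵀg=1.652400  b=𝟙ᵀg=13.051881  c=𝟙ᵀh=124.900026  D=ac−b²=36.033152
λ₁=(c·0.142−b)/D = (124.900026·0.142−13.051881)/36.033152 = 0.129989
λ₂=(a−b·0.142)/D = (1.652400−13.051881·0.142)/36.033152 = -0.005577
w* = 0.129989·g + -0.005577·h:
  w_0 = 0.129989·1.3367 + -0.005577·18.2783 = 0.0718  (Alcoa)
  w_1 = 0.129989·1.5408 + -0.005577·19.8671 = 0.0895  (Kellogg)
  w_2 = 0.129989·1.7455 + -0.005577·26.1550 = 0.0810  (Oracle)
  w_3 = 0.129989·3.3399 + -0.005577·16.8252 = 0.3403  (Lockheed)
  w_4 = 0.129989·2.7522 + -0.005577·26.1914 = 0.2117  (Starbucks)
  w_5 = 0.129989·2.3368 + -0.005577·17.5831 = 0.2057  (Qualcomm)
Σw_i=1.0000  μᵀw=0.1420
σ²=wᵀΣw=λ₁·μ_p+λ₂ = 0.129989·0.142 + -0.005577 = 0.012881 ≈ 0.0129


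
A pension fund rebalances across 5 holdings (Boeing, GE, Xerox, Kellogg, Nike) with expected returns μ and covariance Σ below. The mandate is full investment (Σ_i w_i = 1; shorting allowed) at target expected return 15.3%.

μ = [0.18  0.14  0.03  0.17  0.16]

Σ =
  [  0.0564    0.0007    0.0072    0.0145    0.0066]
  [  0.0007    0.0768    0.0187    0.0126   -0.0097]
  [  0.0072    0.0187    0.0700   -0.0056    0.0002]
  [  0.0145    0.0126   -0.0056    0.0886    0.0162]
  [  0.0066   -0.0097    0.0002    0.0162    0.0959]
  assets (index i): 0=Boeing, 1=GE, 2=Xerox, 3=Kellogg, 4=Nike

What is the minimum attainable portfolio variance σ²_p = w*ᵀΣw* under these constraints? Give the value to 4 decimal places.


x=Σ⁻¹μ = [2.7997  1.9174  -0.3047  0.8907  1.5198]
y=Σ⁻¹𝟙 = [13.4598  10.4310  10.6116  6.5473  9.4281]
a=μᵀx=1.157845  b=𝟙ᵀx=6.822991  c=𝟙ᵀy=50.477780  D=ac−b²=11.892229
λ₁=(c·0.153−b)/D = (50.477780·0.153−6.822991)/11.892229 = 0.075689
λ₂=(a−b·0.153)/D = (1.157845−6.822991·0.153)/11.892229 = 0.009580
w* = 0.075689·x + 0.009580·y:
  w_0 = 0.075689·2.7997 + 0.009580·13.4598 = 0.3409  (Boeing)
  w_1 = 0.075689·1.9174 + 0.009580·10.4310 = 0.2451  (GE)
  w_2 = 0.075689·-0.3047 + 0.009580·10.6116 = 0.0786  (Xerox)
  w_3 = 0.075689·0.8907 + 0.009580·6.5473 = 0.1301  (Kellogg)
  w_4 = 0.075689·1.5198 + 0.009580·9.4281 = 0.2054  (Nike)
Σw_i=1.0000  μᵀw=0.1530
σ²=wᵀΣw=λ₁·μ_p+λ₂ = 0.075689·0.153 + 0.009580 = 0.021160 ≈ 0.0212

0.0212


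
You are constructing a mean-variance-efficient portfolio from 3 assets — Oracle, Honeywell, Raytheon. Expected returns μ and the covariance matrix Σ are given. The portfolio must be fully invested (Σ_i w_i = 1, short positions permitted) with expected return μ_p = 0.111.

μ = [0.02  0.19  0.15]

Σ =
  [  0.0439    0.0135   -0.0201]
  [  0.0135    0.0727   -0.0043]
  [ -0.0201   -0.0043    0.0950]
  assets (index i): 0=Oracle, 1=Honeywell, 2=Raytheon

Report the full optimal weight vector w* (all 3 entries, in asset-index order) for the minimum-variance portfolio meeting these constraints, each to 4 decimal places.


g=Σ⁻¹μ = [0.4689  2.6327  1.7973]
h=Σ⁻¹𝟙 = [27.4972  9.6416  16.7806]
a=μᵀg=0.779192  b=𝟙ᵀg=4.898931  c=𝟙ᵀh=53.919365  D=ac−b²=18.014008
λ₁=(c·0.111−b)/D = (53.919365·0.111−4.898931)/18.014008 = 0.060293
λ₂=(a−b·0.111)/D = (0.779192−4.898931·0.111)/18.014008 = 0.013068
w* = 0.060293·g + 0.013068·h:
  w_0 = 0.060293·0.4689 + 0.013068·27.4972 = 0.3876  (Oracle)
  w_1 = 0.060293·2.6327 + 0.013068·9.6416 = 0.2847  (Honeywell)
  w_2 = 0.060293·1.7973 + 0.013068·16.7806 = 0.3277  (Raytheon)
Σw_i=1.0000  μᵀw=0.1110
σ²=wᵀΣw=λ₁·μ_p+λ₂ = 0.060293·0.111 + 0.013068 = 0.019761 ≈ 0.0198

0.3876  0.2847  0.3277


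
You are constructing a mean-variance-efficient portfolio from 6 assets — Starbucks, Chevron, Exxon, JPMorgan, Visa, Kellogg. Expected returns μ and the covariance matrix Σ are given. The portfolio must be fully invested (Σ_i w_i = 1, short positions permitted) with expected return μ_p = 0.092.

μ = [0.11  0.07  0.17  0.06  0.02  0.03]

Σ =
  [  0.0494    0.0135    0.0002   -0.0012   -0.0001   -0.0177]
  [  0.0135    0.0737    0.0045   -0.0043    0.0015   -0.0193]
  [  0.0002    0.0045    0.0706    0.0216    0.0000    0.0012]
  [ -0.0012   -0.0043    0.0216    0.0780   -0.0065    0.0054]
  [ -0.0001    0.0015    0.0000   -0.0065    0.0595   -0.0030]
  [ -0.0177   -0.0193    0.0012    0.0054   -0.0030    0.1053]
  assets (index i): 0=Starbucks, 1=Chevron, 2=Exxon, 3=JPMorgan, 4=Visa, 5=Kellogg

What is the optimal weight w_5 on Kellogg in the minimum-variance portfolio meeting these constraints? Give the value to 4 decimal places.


0.1430

u=Σ⁻¹μ = [2.3354  0.5836  2.2959  0.1809  0.3834  0.7599]
v=Σ⁻¹𝟙 = [22.4679  13.2527  9.3912  11.7698  18.5787  15.5211]
a=μᵀu=0.729359  b=𝟙ᵀu=6.539052  c=𝟙ᵀv=90.981386  D=ac−b²=23.598857
λ₁=(c·0.092−b)/D = (90.981386·0.092−6.539052)/23.598857 = 0.077598
λ₂=(a−b·0.092)/D = (0.729359−6.539052·0.092)/23.598857 = 0.005414
w* = 0.077598·u + 0.005414·v:
  w_0 = 0.077598·2.3354 + 0.005414·22.4679 = 0.3029  (Starbucks)
  w_1 = 0.077598·0.5836 + 0.005414·13.2527 = 0.1170  (Chevron)
  w_2 = 0.077598·2.2959 + 0.005414·9.3912 = 0.2290  (Exxon)
  w_3 = 0.077598·0.1809 + 0.005414·11.7698 = 0.0778  (JPMorgan)
  w_4 = 0.077598·0.3834 + 0.005414·18.5787 = 0.1303  (Visa)
  w_5 = 0.077598·0.7599 + 0.005414·15.5211 = 0.1430  (Kellogg)
Σw_i=1.0000  μᵀw=0.0920
σ²=wᵀΣw=λ₁·μ_p+λ₂ = 0.077598·0.092 + 0.005414 = 0.012553 ≈ 0.0126


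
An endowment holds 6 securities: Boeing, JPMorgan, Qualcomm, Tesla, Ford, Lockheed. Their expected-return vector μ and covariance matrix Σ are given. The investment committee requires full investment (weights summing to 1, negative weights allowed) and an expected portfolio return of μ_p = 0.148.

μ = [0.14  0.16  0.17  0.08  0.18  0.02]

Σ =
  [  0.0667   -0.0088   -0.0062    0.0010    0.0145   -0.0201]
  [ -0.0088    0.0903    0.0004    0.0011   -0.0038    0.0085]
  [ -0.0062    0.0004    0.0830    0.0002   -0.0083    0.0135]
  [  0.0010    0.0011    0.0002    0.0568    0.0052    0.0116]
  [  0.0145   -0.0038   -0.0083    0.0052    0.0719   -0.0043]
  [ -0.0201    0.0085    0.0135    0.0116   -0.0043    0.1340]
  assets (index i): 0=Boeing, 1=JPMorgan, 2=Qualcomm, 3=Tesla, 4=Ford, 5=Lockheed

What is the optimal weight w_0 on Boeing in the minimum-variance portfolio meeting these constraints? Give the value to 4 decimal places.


x=Σ⁻¹μ = [2.0772  2.0446  2.4192  1.0900  2.3973  0.0700]
y=Σ⁻¹𝟙 = [17.1526  12.3528  13.2902  14.4793  12.0103  7.0450]
a=μᵀx=1.549315  b=𝟙ᵀx=10.098240  c=𝟙ᵀy=76.330233  D=ac−b²=16.285105
λ₁=(c·0.148−b)/D = (76.330233·0.148−10.098240)/16.285105 = 0.073603
λ₂=(a−b·0.148)/D = (1.549315−10.098240·0.148)/16.285105 = 0.003364
w* = 0.073603·x + 0.003364·y:
  w_0 = 0.073603·2.0772 + 0.003364·17.1526 = 0.2106  (Boeing)
  w_1 = 0.073603·2.0446 + 0.003364·12.3528 = 0.1920  (JPMorgan)
  w_2 = 0.073603·2.4192 + 0.003364·13.2902 = 0.2228  (Qualcomm)
  w_3 = 0.073603·1.0900 + 0.003364·14.4793 = 0.1289  (Tesla)
  w_4 = 0.073603·2.3973 + 0.003364·12.0103 = 0.2168  (Ford)
  w_5 = 0.073603·0.0700 + 0.003364·7.0450 = 0.0288  (Lockheed)
Σw_i=1.0000  μᵀw=0.1480
σ²=wᵀΣw=λ₁·μ_p+λ₂ = 0.073603·0.148 + 0.003364 = 0.014257 ≈ 0.0143

0.2106


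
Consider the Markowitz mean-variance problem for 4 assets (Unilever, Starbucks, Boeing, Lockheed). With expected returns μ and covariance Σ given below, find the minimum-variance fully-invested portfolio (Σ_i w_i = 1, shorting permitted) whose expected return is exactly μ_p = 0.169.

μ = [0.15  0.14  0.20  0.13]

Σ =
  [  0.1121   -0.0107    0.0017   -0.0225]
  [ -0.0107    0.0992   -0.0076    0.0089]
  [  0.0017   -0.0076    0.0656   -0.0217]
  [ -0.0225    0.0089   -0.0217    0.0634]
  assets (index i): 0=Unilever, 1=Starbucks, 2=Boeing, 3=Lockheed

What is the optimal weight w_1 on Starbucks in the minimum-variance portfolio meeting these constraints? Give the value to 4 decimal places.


g=Σ⁻¹μ = [2.2649  1.6296  4.5641  4.1877]
h=Σ⁻¹𝟙 = [15.2915  11.1400  25.5234  28.3718]
a=μᵀg=2.025107  b=𝟙ᵀg=12.646331  c=𝟙ᵀh=80.326639  D=ac−b²=2.740341
λ₁=(c·0.169−b)/D = (80.326639·0.169−12.646331)/2.740341 = 0.338962
λ₂=(a−b·0.169)/D = (2.025107−12.646331·0.169)/2.740341 = -0.040916
w* = 0.338962·g + -0.040916·h:
  w_0 = 0.338962·2.2649 + -0.040916·15.2915 = 0.1421  (Unilever)
  w_1 = 0.338962·1.6296 + -0.040916·11.1400 = 0.0966  (Starbucks)
  w_2 = 0.338962·4.5641 + -0.040916·25.5234 = 0.5028  (Boeing)
  w_3 = 0.338962·4.1877 + -0.040916·28.3718 = 0.2586  (Lockheed)
Σw_i=1.0000  μᵀw=0.1690
σ²=wᵀΣw=λ₁·μ_p+λ₂ = 0.338962·0.169 + -0.040916 = 0.016369 ≈ 0.0164

0.0966


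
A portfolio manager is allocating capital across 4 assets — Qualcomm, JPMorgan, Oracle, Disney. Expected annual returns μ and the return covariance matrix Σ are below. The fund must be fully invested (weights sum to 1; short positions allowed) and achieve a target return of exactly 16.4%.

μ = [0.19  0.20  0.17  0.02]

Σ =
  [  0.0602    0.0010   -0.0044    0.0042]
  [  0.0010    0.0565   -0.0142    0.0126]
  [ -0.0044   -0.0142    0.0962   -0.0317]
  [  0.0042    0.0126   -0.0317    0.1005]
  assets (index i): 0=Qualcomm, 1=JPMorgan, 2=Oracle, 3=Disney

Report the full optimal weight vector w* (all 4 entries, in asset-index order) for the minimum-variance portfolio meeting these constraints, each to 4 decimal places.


p=Σ⁻¹μ = [3.2548  4.0600  2.6431  0.3876]
q=Σ⁻¹𝟙 = [16.7414  19.1566  18.1297  12.5674]
a=μᵀp=1.887500  b=𝟙ᵀp=10.345580  c=𝟙ᵀq=66.595064  D=ac−b²=18.667173
λ₁=(c·0.164−b)/D = (66.595064·0.164−10.345580)/18.667173 = 0.030857
λ₂=(a−b·0.164)/D = (1.887500−10.345580·0.164)/18.667173 = 0.010222
w* = 0.030857·p + 0.010222·q:
  w_0 = 0.030857·3.2548 + 0.010222·16.7414 = 0.2716  (Qualcomm)
  w_1 = 0.030857·4.0600 + 0.010222·19.1566 = 0.3211  (JPMorgan)
  w_2 = 0.030857·2.6431 + 0.010222·18.1297 = 0.2669  (Oracle)
  w_3 = 0.030857·0.3876 + 0.010222·12.5674 = 0.1404  (Disney)
Σw_i=1.0000  μᵀw=0.1640
σ²=wᵀΣw=λ₁·μ_p+λ₂ = 0.030857·0.164 + 0.010222 = 0.015283 ≈ 0.0153

0.2716  0.3211  0.2669  0.1404


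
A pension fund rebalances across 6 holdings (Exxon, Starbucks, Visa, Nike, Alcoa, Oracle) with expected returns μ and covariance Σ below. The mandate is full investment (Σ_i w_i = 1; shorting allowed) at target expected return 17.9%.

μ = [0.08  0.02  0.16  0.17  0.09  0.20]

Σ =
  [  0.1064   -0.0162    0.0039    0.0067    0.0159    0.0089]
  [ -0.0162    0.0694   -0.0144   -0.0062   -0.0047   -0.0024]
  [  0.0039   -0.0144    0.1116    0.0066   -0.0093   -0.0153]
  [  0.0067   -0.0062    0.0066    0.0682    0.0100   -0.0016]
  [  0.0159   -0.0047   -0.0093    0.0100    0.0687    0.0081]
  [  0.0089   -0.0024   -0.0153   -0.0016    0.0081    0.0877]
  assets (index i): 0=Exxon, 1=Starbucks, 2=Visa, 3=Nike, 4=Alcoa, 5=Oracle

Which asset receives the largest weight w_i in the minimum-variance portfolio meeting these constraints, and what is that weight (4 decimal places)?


p=Σ⁻¹μ = [0.3573  1.1130  1.8554  2.3046  0.9179  2.5557]
q=Σ⁻¹𝟙 = [8.4572  21.6154  13.4547  12.9520  12.5325  12.5619]
a=μᵀp=1.333222  b=𝟙ᵀp=9.103767  c=𝟙ᵀq=81.573627  D=ac−b²=25.877184
λ₁=(c·0.179−b)/D = (81.573627·0.179−9.103767)/25.877184 = 0.212462
λ₂=(a−b·0.179)/D = (1.333222−9.103767·0.179)/25.877184 = -0.011452
w* = 0.212462·p + -0.011452·q:
  w_0 = 0.212462·0.3573 + -0.011452·8.4572 = -0.0209  (Exxon)
  w_1 = 0.212462·1.1130 + -0.011452·21.6154 = -0.0111  (Starbucks)
  w_2 = 0.212462·1.8554 + -0.011452·13.4547 = 0.2401  (Visa)
  w_3 = 0.212462·2.3046 + -0.011452·12.9520 = 0.3413  (Nike)
  w_4 = 0.212462·0.9179 + -0.011452·12.5325 = 0.0515  (Alcoa)
  w_5 = 0.212462·2.5557 + -0.011452·12.5619 = 0.3991  (Oracle)
Σw_i=1.0000  μᵀw=0.1790
σ²=wᵀΣw=λ₁·μ_p+λ₂ = 0.212462·0.179 + -0.011452 = 0.026578 ≈ 0.0266

Oracle (0.3991)


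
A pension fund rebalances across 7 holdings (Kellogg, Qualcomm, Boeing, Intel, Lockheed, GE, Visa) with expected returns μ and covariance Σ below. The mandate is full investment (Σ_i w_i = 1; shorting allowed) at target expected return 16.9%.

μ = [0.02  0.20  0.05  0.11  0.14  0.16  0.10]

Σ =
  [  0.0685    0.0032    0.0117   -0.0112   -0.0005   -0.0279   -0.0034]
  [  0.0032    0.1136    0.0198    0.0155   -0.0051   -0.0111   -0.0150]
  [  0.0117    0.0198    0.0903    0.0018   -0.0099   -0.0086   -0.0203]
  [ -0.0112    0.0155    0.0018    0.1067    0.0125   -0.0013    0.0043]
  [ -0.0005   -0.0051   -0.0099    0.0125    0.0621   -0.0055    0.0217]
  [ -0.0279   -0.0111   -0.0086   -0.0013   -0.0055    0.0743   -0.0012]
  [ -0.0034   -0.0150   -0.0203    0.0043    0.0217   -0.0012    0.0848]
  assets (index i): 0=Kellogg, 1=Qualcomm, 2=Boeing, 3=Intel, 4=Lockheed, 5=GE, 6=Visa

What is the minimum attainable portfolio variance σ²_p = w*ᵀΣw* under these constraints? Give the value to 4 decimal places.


0.0234

p=Σ⁻¹μ = [1.6148  2.0993  0.7175  0.6053  2.3055  3.3573  1.2139]
q=Σ⁻¹𝟙 = [25.2670  9.8794  12.8158  8.3842  15.1058  27.3926  13.7180]
a=μᵀp=1.535951  b=𝟙ᵀp=11.913712  c=𝟙ᵀq=112.562895  D=ac−b²=30.954578
λ₁=(c·0.169−b)/D = (112.562895·0.169−11.913712)/30.954578 = 0.229673
λ₂=(a−b·0.169)/D = (1.535951−11.913712·0.169)/30.954578 = -0.015425
w* = 0.229673·p + -0.015425·q:
  w_0 = 0.229673·1.6148 + -0.015425·25.2670 = -0.0189  (Kellogg)
  w_1 = 0.229673·2.0993 + -0.015425·9.8794 = 0.3298  (Qualcomm)
  w_2 = 0.229673·0.7175 + -0.015425·12.8158 = -0.0329  (Boeing)
  w_3 = 0.229673·0.6053 + -0.015425·8.3842 = 0.0097  (Intel)
  w_4 = 0.229673·2.3055 + -0.015425·15.1058 = 0.2965  (Lockheed)
  w_5 = 0.229673·3.3573 + -0.015425·27.3926 = 0.3486  (GE)
  w_6 = 0.229673·1.2139 + -0.015425·13.7180 = 0.0672  (Visa)
Σw_i=1.0000  μᵀw=0.1690
σ²=wᵀΣw=λ₁·μ_p+λ₂ = 0.229673·0.169 + -0.015425 = 0.023390 ≈ 0.0234


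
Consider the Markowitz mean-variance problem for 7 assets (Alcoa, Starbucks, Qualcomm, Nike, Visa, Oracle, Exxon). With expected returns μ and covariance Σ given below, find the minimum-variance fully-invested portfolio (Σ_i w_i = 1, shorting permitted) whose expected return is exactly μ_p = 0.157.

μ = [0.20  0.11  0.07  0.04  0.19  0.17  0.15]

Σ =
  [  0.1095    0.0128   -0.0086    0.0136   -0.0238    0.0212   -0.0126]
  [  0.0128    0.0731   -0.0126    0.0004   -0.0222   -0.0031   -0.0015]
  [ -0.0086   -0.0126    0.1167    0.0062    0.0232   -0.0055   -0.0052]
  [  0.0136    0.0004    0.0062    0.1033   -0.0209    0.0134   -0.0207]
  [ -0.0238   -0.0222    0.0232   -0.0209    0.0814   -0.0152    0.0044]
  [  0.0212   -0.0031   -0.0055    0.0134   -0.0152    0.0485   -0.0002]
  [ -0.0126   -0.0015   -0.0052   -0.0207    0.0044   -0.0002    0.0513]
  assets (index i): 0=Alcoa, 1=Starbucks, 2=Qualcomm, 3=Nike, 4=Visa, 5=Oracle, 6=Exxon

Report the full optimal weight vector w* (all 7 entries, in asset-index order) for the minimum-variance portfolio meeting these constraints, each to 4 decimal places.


u=Σ⁻¹μ = [2.0040  2.8032  0.4608  1.2004  4.3955  3.9216  3.6675]
v=Σ⁻¹𝟙 = [9.5433  22.6475  8.0701  15.6255  25.7089  22.6633  27.5057]
a=μᵀu=2.841389  b=𝟙ᵀu=18.453131  c=𝟙ᵀv=131.764382  D=ac−b²=33.875837
λ₁=(c·0.157−b)/D = (131.764382·0.157−18.453131)/33.875837 = 0.065943
λ₂=(a−b·0.157)/D = (2.841389−18.453131·0.157)/33.875837 = -0.001646
w* = 0.065943·u + -0.001646·v:
  w_0 = 0.065943·2.0040 + -0.001646·9.5433 = 0.1164  (Alcoa)
  w_1 = 0.065943·2.8032 + -0.001646·22.6475 = 0.1476  (Starbucks)
  w_2 = 0.065943·0.4608 + -0.001646·8.0701 = 0.0171  (Qualcomm)
  w_3 = 0.065943·1.2004 + -0.001646·15.6255 = 0.0534  (Nike)
  w_4 = 0.065943·4.3955 + -0.001646·25.7089 = 0.2475  (Visa)
  w_5 = 0.065943·3.9216 + -0.001646·22.6633 = 0.2213  (Oracle)
  w_6 = 0.065943·3.6675 + -0.001646·27.5057 = 0.1966  (Exxon)
Σw_i=1.0000  μᵀw=0.1570
σ²=wᵀΣw=λ₁·μ_p+λ₂ = 0.065943·0.157 + -0.001646 = 0.008707 ≈ 0.0087

0.1164  0.1476  0.0171  0.0534  0.2475  0.2213  0.1966


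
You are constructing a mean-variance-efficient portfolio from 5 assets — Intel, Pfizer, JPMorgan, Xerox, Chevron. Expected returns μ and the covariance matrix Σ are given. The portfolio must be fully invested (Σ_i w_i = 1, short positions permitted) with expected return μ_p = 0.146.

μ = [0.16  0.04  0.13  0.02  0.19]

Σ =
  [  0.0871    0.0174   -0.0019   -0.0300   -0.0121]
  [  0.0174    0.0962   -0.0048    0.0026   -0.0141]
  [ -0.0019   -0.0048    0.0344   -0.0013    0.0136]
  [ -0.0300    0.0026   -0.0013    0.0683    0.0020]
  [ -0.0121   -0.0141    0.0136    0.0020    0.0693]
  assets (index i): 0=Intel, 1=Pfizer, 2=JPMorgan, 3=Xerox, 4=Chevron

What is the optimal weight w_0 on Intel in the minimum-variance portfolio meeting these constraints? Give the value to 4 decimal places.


0.2848

p=Σ⁻¹μ = [2.6799  0.4328  2.9859  1.4321  2.6704]
q=Σ⁻¹𝟙 = [20.0957  9.5158  26.8772  23.2095  13.9305]
a=μᵀp=1.370265  b=𝟙ᵀp=10.200961  c=𝟙ᵀq=93.628686  D=ac−b²=24.236506
λ₁=(c·0.146−b)/D = (93.628686·0.146−10.200961)/24.236506 = 0.143124
λ₂=(a−b·0.146)/D = (1.370265−10.200961·0.146)/24.236506 = -0.004913
w* = 0.143124·p + -0.004913·q:
  w_0 = 0.143124·2.6799 + -0.004913·20.0957 = 0.2848  (Intel)
  w_1 = 0.143124·0.4328 + -0.004913·9.5158 = 0.0152  (Pfizer)
  w_2 = 0.143124·2.9859 + -0.004913·26.8772 = 0.2953  (JPMorgan)
  w_3 = 0.143124·1.4321 + -0.004913·23.2095 = 0.0909  (Xerox)
  w_4 = 0.143124·2.6704 + -0.004913·13.9305 = 0.3138  (Chevron)
Σw_i=1.0000  μᵀw=0.1460
σ²=wᵀΣw=λ₁·μ_p+λ₂ = 0.143124·0.146 + -0.004913 = 0.015983 ≈ 0.0160


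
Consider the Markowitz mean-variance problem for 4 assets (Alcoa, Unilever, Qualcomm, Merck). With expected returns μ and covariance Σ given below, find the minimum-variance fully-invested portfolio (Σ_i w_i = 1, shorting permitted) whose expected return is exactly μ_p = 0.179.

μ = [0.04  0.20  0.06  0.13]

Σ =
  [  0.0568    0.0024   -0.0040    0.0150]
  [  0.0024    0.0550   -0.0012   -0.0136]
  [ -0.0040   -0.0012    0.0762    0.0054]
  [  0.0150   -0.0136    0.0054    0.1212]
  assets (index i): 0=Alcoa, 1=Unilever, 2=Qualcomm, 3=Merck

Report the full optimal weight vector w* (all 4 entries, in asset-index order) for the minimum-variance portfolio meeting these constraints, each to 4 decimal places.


-0.0489  0.7145  0.0774  0.2569

u=Σ⁻¹μ = [0.2018  4.0059  0.7574  1.4634]
v=Σ⁻¹𝟙 = [15.6433  19.7568  13.6943  7.9216]
a=μᵀu=1.044945  b=𝟙ᵀu=6.428547  c=𝟙ᵀv=57.015894  D=ac−b²=18.252261
λ₁=(c·0.179−b)/D = (57.015894·0.179−6.428547)/18.252261 = 0.206950
λ₂=(a−b·0.179)/D = (1.044945−6.428547·0.179)/18.252261 = -0.005795
w* = 0.206950·u + -0.005795·v:
  w_0 = 0.206950·0.2018 + -0.005795·15.6433 = -0.0489  (Alcoa)
  w_1 = 0.206950·4.0059 + -0.005795·19.7568 = 0.7145  (Unilever)
  w_2 = 0.206950·0.7574 + -0.005795·13.6943 = 0.0774  (Qualcomm)
  w_3 = 0.206950·1.4634 + -0.005795·7.9216 = 0.2569  (Merck)
Σw_i=1.0000  μᵀw=0.1790
σ²=wᵀΣw=λ₁·μ_p+λ₂ = 0.206950·0.179 + -0.005795 = 0.031249 ≈ 0.0312


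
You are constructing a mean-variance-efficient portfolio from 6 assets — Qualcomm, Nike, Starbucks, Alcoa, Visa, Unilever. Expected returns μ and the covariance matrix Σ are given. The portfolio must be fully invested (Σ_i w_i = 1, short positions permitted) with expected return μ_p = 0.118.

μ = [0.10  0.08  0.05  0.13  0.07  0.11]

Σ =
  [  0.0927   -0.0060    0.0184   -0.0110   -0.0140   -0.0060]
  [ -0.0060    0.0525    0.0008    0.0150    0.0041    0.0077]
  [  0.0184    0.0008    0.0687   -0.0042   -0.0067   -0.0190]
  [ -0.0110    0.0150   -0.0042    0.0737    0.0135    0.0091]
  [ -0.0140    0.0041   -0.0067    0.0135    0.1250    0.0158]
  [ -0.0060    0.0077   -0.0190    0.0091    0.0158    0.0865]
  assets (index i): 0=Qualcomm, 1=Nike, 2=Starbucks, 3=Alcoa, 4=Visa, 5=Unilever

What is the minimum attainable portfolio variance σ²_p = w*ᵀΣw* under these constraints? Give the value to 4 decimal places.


u=Σ⁻¹μ = [1.3026  0.9988  0.8395  1.5803  0.3933  1.2194]
v=Σ⁻¹𝟙 = [11.6645  14.8293  15.9472  10.4124  7.0111  12.1765]
a=μᵀu=0.619246  b=𝟙ᵀu=6.333958  c=𝟙ᵀv=72.041002  D=ac−b²=4.492117
λ₁=(c·0.118−b)/D = (72.041002·0.118−6.333958)/4.492117 = 0.482374
λ₂=(a−b·0.118)/D = (0.619246−6.333958·0.118)/4.492117 = -0.028530
w* = 0.482374·u + -0.028530·v:
  w_0 = 0.482374·1.3026 + -0.028530·11.6645 = 0.2956  (Qualcomm)
  w_1 = 0.482374·0.9988 + -0.028530·14.8293 = 0.0587  (Nike)
  w_2 = 0.482374·0.8395 + -0.028530·15.9472 = -0.0500  (Starbucks)
  w_3 = 0.482374·1.5803 + -0.028530·10.4124 = 0.4652  (Alcoa)
  w_4 = 0.482374·0.3933 + -0.028530·7.0111 = -0.0103  (Visa)
  w_5 = 0.482374·1.2194 + -0.028530·12.1765 = 0.2408  (Unilever)
Σw_i=1.0000  μᵀw=0.1180
σ²=wᵀΣw=λ₁·μ_p+λ₂ = 0.482374·0.118 + -0.028530 = 0.028390 ≈ 0.0284

0.0284


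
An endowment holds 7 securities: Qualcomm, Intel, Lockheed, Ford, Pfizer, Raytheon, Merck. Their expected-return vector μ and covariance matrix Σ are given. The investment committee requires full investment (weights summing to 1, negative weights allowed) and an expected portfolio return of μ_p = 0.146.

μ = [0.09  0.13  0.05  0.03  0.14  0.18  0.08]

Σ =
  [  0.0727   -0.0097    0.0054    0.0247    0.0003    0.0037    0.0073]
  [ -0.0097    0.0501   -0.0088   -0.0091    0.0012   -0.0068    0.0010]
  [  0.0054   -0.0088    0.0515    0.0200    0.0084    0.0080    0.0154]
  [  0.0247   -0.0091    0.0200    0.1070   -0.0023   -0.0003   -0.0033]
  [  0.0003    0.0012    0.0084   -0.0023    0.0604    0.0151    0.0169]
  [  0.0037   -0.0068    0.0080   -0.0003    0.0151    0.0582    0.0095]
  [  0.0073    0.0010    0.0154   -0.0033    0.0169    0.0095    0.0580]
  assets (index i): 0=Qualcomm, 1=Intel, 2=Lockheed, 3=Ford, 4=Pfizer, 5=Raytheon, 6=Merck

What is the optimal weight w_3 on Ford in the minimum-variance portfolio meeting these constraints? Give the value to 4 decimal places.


-0.0127

u=Σ⁻¹μ = [1.4210  3.3711  0.6204  0.1645  1.4035  2.9318  0.0978]
v=Σ⁻¹𝟙 = [12.7336  27.7691  14.6595  6.4633  8.6863  14.2773  6.7658]
a=μᵀu=1.334130  b=𝟙ᵀu=10.010148  c=𝟙ᵀv=91.354953  D=ac−b²=21.676290
λ₁=(c·0.146−b)/D = (91.354953·0.146−10.010148)/21.676290 = 0.153517
λ₂=(a−b·0.146)/D = (1.334130−10.010148·0.146)/21.676290 = -0.005875
w* = 0.153517·u + -0.005875·v:
  w_0 = 0.153517·1.4210 + -0.005875·12.7336 = 0.1433  (Qualcomm)
  w_1 = 0.153517·3.3711 + -0.005875·27.7691 = 0.3544  (Intel)
  w_2 = 0.153517·0.6204 + -0.005875·14.6595 = 0.0091  (Lockheed)
  w_3 = 0.153517·0.1645 + -0.005875·6.4633 = -0.0127  (Ford)
  w_4 = 0.153517·1.4035 + -0.005875·8.6863 = 0.1644  (Pfizer)
  w_5 = 0.153517·2.9318 + -0.005875·14.2773 = 0.3662  (Raytheon)
  w_6 = 0.153517·0.0978 + -0.005875·6.7658 = -0.0247  (Merck)
Σw_i=1.0000  μᵀw=0.1460
σ²=wᵀΣw=λ₁·μ_p+λ₂ = 0.153517·0.146 + -0.005875 = 0.016538 ≈ 0.0165


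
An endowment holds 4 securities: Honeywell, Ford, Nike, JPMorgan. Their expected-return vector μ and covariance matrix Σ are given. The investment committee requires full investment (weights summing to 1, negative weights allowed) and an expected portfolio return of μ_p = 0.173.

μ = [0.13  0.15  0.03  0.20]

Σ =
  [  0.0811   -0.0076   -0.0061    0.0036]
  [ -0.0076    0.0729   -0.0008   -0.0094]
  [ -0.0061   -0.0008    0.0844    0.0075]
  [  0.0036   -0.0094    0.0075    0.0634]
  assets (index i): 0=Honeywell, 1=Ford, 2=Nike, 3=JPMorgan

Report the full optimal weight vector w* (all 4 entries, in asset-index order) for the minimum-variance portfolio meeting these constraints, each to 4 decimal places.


x=Σ⁻¹μ = [1.7170  2.6812  0.2001  3.4309]
y=Σ⁻¹𝟙 = [14.1152  17.4025  11.5957  16.1798]
a=μᵀx=1.317577  b=𝟙ᵀx=8.029192  c=𝟙ᵀy=59.293256  D=ac−b²=13.655524
λ₁=(c·0.173−b)/D = (59.293256·0.173−8.029192)/13.655524 = 0.163197
λ₂=(a−b·0.173)/D = (1.317577−8.029192·0.173)/13.655524 = -0.005234
w* = 0.163197·x + -0.005234·y:
  w_0 = 0.163197·1.7170 + -0.005234·14.1152 = 0.2063  (Honeywell)
  w_1 = 0.163197·2.6812 + -0.005234·17.4025 = 0.3465  (Ford)
  w_2 = 0.163197·0.2001 + -0.005234·11.5957 = -0.0280  (Nike)
  w_3 = 0.163197·3.4309 + -0.005234·16.1798 = 0.4752  (JPMorgan)
Σw_i=1.0000  μᵀw=0.1730
σ²=wᵀΣw=λ₁·μ_p+λ₂ = 0.163197·0.173 + -0.005234 = 0.022999 ≈ 0.0230

0.2063  0.3465  -0.0280  0.4752


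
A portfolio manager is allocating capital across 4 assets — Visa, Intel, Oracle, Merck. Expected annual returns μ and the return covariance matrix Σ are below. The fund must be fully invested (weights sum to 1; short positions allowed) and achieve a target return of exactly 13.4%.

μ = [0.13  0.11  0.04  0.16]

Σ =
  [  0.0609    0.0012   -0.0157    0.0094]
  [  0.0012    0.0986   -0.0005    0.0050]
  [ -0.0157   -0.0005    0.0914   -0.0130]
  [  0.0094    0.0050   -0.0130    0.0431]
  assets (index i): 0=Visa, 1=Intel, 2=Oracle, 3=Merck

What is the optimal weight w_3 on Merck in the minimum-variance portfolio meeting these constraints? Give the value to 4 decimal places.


u=Σ⁻¹μ = [1.8935  0.9176  1.2768  3.5780]
v=Σ⁻¹𝟙 = [17.0485  8.8217  17.2848  23.6737]
a=μᵀu=0.970639  b=𝟙ᵀu=7.665875  c=𝟙ᵀv=66.828677  D=ac−b²=6.100884
λ₁=(c·0.134−b)/D = (66.828677·0.134−7.665875)/6.100884 = 0.211308
λ₂=(a−b·0.134)/D = (0.970639−7.665875·0.134)/6.100884 = -0.009275
w* = 0.211308·u + -0.009275·v:
  w_0 = 0.211308·1.8935 + -0.009275·17.0485 = 0.2420  (Visa)
  w_1 = 0.211308·0.9176 + -0.009275·8.8217 = 0.1121  (Intel)
  w_2 = 0.211308·1.2768 + -0.009275·17.2848 = 0.1095  (Oracle)
  w_3 = 0.211308·3.5780 + -0.009275·23.6737 = 0.5365  (Merck)
Σw_i=1.0000  μᵀw=0.1340
σ²=wᵀΣw=λ₁·μ_p+λ₂ = 0.211308·0.134 + -0.009275 = 0.019040 ≈ 0.0190

0.5365


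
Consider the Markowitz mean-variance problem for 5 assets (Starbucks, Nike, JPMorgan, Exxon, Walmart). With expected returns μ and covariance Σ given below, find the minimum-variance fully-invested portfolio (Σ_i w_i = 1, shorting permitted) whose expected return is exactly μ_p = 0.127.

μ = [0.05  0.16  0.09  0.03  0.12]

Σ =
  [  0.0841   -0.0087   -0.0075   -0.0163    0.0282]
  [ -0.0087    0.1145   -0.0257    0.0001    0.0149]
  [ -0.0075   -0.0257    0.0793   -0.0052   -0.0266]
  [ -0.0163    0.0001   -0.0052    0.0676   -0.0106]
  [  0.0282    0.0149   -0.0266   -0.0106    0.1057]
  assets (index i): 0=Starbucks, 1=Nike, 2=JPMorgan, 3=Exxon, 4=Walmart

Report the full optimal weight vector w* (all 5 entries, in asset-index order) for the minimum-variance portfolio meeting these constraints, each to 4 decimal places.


x=Σ⁻¹μ = [0.7208  1.7911  2.3102  1.0079  1.3729]
y=Σ⁻¹𝟙 = [15.8978  13.7886  23.9071  22.2518  11.5235]
a=μᵀx=0.725536  b=𝟙ᵀx=7.203084  c=𝟙ᵀy=87.368848  D=ac−b²=11.504862
λ₁=(c·0.127−b)/D = (87.368848·0.127−7.203084)/11.504862 = 0.338358
λ₂=(a−b·0.127)/D = (0.725536−7.203084·0.127)/11.504862 = -0.016450
w* = 0.338358·x + -0.016450·y:
  w_0 = 0.338358·0.7208 + -0.016450·15.8978 = -0.0176  (Starbucks)
  w_1 = 0.338358·1.7911 + -0.016450·13.7886 = 0.3792  (Nike)
  w_2 = 0.338358·2.3102 + -0.016450·23.9071 = 0.3884  (JPMorgan)
  w_3 = 0.338358·1.0079 + -0.016450·22.2518 = -0.0250  (Exxon)
  w_4 = 0.338358·1.3729 + -0.016450·11.5235 = 0.2750  (Walmart)
Σw_i=1.0000  μᵀw=0.1270
σ²=wᵀΣw=λ₁·μ_p+λ₂ = 0.338358·0.127 + -0.016450 = 0.026521 ≈ 0.0265

-0.0176  0.3792  0.3884  -0.0250  0.2750


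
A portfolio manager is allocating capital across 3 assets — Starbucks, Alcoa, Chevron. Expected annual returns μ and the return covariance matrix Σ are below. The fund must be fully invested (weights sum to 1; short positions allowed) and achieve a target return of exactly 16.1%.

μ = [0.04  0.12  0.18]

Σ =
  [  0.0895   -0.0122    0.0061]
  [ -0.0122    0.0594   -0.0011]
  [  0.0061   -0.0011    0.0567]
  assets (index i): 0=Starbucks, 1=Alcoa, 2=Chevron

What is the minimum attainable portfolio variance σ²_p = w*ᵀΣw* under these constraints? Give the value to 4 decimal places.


0.0318

g=Σ⁻¹μ = [0.5297  2.1875  3.1601]
h=Σ⁻¹𝟙 = [12.7317  19.7583  16.6503]
a=μᵀg=0.852501  b=𝟙ᵀg=5.877311  c=𝟙ᵀh=49.140226  D=ac−b²=7.349330
λ₁=(c·0.161−b)/D = (49.140226·0.161−5.877311)/7.349330 = 0.276796
λ₂=(a−b·0.161)/D = (0.852501−5.877311·0.161)/7.349330 = -0.012756
w* = 0.276796·g + -0.012756·h:
  w_0 = 0.276796·0.5297 + -0.012756·12.7317 = -0.0158  (Starbucks)
  w_1 = 0.276796·2.1875 + -0.012756·19.7583 = 0.3535  (Alcoa)
  w_2 = 0.276796·3.1601 + -0.012756·16.6503 = 0.6623  (Chevron)
Σw_i=1.0000  μᵀw=0.1610
σ²=wᵀΣw=λ₁·μ_p+λ₂ = 0.276796·0.161 + -0.012756 = 0.031808 ≈ 0.0318


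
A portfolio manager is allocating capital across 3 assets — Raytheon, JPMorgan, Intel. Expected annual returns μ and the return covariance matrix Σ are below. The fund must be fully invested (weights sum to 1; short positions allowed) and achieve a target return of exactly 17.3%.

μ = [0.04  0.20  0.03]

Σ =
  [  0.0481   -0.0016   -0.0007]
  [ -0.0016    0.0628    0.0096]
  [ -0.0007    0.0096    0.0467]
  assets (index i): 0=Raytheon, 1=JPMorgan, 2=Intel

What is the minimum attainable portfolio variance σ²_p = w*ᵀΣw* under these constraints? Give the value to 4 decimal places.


x=Σ⁻¹μ = [0.9383  3.2091  -0.0032]
y=Σ⁻¹𝟙 = [21.5173  13.5757  18.9451]
a=μᵀx=0.679258  b=𝟙ᵀx=4.144188  c=𝟙ᵀy=54.038108  D=ac−b²=19.531510
λ₁=(c·0.173−b)/D = (54.038108·0.173−4.144188)/19.531510 = 0.266462
λ₂=(a−b·0.173)/D = (0.679258−4.144188·0.173)/19.531510 = -0.001930
w* = 0.266462·x + -0.001930·y:
  w_0 = 0.266462·0.9383 + -0.001930·21.5173 = 0.2085  (Raytheon)
  w_1 = 0.266462·3.2091 + -0.001930·13.5757 = 0.8289  (JPMorgan)
  w_2 = 0.266462·-0.0032 + -0.001930·18.9451 = -0.0374  (Intel)
Σw_i=1.0000  μᵀw=0.1730
σ²=wᵀΣw=λ₁·μ_p+λ₂ = 0.266462·0.173 + -0.001930 = 0.044168 ≈ 0.0442

0.0442


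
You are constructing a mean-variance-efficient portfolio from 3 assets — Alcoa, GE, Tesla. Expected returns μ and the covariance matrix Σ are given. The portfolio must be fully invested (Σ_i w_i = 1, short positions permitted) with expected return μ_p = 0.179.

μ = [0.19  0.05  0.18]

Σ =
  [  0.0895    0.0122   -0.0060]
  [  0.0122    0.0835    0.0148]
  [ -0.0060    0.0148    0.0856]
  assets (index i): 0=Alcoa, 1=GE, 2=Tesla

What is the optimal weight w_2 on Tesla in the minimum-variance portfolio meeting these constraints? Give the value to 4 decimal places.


0.4780

x=Σ⁻¹μ = [2.2957  -0.1422  2.2883]
y=Σ⁻¹𝟙 = [10.7557  8.4596  10.9735]
a=μᵀx=0.840967  b=𝟙ᵀx=4.441792  c=𝟙ᵀy=30.188759  D=ac−b²=5.658222
λ₁=(c·0.179−b)/D = (30.188759·0.179−4.441792)/5.658222 = 0.170017
λ₂=(a−b·0.179)/D = (0.840967−4.441792·0.179)/5.658222 = 0.008110
w* = 0.170017·x + 0.008110·y:
  w_0 = 0.170017·2.2957 + 0.008110·10.7557 = 0.4775  (Alcoa)
  w_1 = 0.170017·-0.1422 + 0.008110·8.4596 = 0.0444  (GE)
  w_2 = 0.170017·2.2883 + 0.008110·10.9735 = 0.4780  (Tesla)
Σw_i=1.0000  μᵀw=0.1790
σ²=wᵀΣw=λ₁·μ_p+λ₂ = 0.170017·0.179 + 0.008110 = 0.038543 ≈ 0.0385


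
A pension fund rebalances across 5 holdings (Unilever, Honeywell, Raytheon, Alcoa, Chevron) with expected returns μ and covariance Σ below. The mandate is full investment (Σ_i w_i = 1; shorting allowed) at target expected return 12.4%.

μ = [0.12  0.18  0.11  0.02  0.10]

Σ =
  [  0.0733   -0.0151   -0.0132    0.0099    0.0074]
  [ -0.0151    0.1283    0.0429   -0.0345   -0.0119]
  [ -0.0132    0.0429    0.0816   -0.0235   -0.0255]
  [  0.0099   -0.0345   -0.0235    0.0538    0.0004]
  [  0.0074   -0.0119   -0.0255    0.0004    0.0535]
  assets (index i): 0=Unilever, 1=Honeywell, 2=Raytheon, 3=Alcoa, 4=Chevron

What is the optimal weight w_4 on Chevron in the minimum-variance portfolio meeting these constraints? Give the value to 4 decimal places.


p=Σ⁻¹μ = [1.8069  1.6944  2.3247  2.1182  3.0883]
q=Σ⁻¹𝟙 = [13.1281  12.6774  28.5566  36.5292  33.0336]
a=μᵀp=1.128721  b=𝟙ᵀp=11.032474  c=𝟙ᵀq=123.924882  D=ac−b²=18.161191
λ₁=(c·0.124−b)/D = (123.924882·0.124−11.032474)/18.161191 = 0.238652
λ₂=(a−b·0.124)/D = (1.128721−11.032474·0.124)/18.161191 = -0.013177
w* = 0.238652·p + -0.013177·q:
  w_0 = 0.238652·1.8069 + -0.013177·13.1281 = 0.2582  (Unilever)
  w_1 = 0.238652·1.6944 + -0.013177·12.6774 = 0.2373  (Honeywell)
  w_2 = 0.238652·2.3247 + -0.013177·28.5566 = 0.1785  (Raytheon)
  w_3 = 0.238652·2.1182 + -0.013177·36.5292 = 0.0242  (Alcoa)
  w_4 = 0.238652·3.0883 + -0.013177·33.0336 = 0.3018  (Chevron)
Σw_i=1.0000  μᵀw=0.1240
σ²=wᵀΣw=λ₁·μ_p+λ₂ = 0.238652·0.124 + -0.013177 = 0.016416 ≈ 0.0164

0.3018


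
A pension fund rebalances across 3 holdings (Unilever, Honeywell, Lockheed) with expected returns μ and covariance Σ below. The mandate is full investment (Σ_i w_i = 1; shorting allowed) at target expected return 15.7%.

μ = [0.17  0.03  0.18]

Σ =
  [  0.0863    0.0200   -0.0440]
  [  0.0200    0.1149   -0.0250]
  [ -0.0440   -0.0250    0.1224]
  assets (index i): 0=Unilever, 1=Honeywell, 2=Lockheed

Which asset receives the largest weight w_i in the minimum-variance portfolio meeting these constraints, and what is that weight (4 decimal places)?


g=Σ⁻¹μ = [3.2865  0.2784  2.7089]
h=Σ⁻¹𝟙 = [17.8540  9.1774  16.4625]
a=μᵀg=1.054647  b=𝟙ᵀg=6.273760  c=𝟙ᵀh=43.493942  D=ac−b²=6.510671
λ₁=(c·0.157−b)/D = (43.493942·0.157−6.273760)/6.510671 = 0.085212
λ₂=(a−b·0.157)/D = (1.054647−6.273760·0.157)/6.510671 = 0.010700
w* = 0.085212·g + 0.010700·h:
  w_0 = 0.085212·3.2865 + 0.010700·17.8540 = 0.4711  (Unilever)
  w_1 = 0.085212·0.2784 + 0.010700·9.1774 = 0.1219  (Honeywell)
  w_2 = 0.085212·2.7089 + 0.010700·16.4625 = 0.4070  (Lockheed)
Σw_i=1.0000  μᵀw=0.1570
σ²=wᵀΣw=λ₁·μ_p+λ₂ = 0.085212·0.157 + 0.010700 = 0.024079 ≈ 0.0241

Unilever (0.4711)


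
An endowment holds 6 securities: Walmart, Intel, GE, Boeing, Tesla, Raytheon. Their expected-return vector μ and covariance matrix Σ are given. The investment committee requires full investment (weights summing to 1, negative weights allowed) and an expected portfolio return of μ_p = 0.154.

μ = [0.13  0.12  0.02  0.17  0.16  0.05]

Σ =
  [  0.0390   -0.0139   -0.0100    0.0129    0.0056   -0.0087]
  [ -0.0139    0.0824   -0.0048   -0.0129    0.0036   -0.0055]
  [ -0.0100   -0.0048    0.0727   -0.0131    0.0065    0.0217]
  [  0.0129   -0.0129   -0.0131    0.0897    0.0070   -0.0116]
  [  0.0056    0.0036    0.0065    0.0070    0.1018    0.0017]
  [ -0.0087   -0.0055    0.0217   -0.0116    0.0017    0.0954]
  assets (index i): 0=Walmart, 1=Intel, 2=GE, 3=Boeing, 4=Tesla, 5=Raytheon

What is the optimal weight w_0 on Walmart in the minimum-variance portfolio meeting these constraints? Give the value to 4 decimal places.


0.3671

p=Σ⁻¹μ = [3.9090  2.4841  0.9132  1.8731  1.0646  1.0249]
q=Σ⁻¹𝟙 = [35.9177  21.9215  18.3807  13.0415  4.7957  12.3409]
a=μᵀp=1.364533  b=𝟙ᵀp=11.268890  c=𝟙ᵀq=106.397837  D=ac−b²=18.195466
λ₁=(c·0.154−b)/D = (106.397837·0.154−11.268890)/18.195466 = 0.281190
λ₂=(a−b·0.154)/D = (1.364533−11.268890·0.154)/18.195466 = -0.020383
w* = 0.281190·p + -0.020383·q:
  w_0 = 0.281190·3.9090 + -0.020383·35.9177 = 0.3671  (Walmart)
  w_1 = 0.281190·2.4841 + -0.020383·21.9215 = 0.2517  (Intel)
  w_2 = 0.281190·0.9132 + -0.020383·18.3807 = -0.1179  (GE)
  w_3 = 0.281190·1.8731 + -0.020383·13.0415 = 0.2609  (Boeing)
  w_4 = 0.281190·1.0646 + -0.020383·4.7957 = 0.2016  (Tesla)
  w_5 = 0.281190·1.0249 + -0.020383·12.3409 = 0.0366  (Raytheon)
Σw_i=1.0000  μᵀw=0.1540
σ²=wᵀΣw=λ₁·μ_p+λ₂ = 0.281190·0.154 + -0.020383 = 0.022920 ≈ 0.0229


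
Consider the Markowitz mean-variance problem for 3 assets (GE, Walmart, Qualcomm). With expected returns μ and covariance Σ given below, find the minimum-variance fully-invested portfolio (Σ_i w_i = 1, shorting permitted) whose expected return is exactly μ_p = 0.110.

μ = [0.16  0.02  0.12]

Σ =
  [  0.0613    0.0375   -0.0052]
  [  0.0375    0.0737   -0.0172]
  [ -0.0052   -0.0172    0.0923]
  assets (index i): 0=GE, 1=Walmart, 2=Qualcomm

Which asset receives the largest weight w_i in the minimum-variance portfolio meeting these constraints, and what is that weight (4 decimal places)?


Qualcomm (0.3799)

p=Σ⁻¹μ = [3.4416  -1.1825  1.2736]
q=Σ⁻¹𝟙 = [10.4943  11.3907  13.5481]
a=μᵀp=0.679835  b=𝟙ᵀp=3.532673  c=𝟙ᵀq=35.433052  D=ac−b²=11.608858
λ₁=(c·0.110−b)/D = (35.433052·0.110−3.532673)/11.608858 = 0.031438
λ₂=(a−b·0.110)/D = (0.679835−3.532673·0.110)/11.608858 = 0.025088
w* = 0.031438·p + 0.025088·q:
  w_0 = 0.031438·3.4416 + 0.025088·10.4943 = 0.3715  (GE)
  w_1 = 0.031438·-1.1825 + 0.025088·11.3907 = 0.2486  (Walmart)
  w_2 = 0.031438·1.2736 + 0.025088·13.5481 = 0.3799  (Qualcomm)
Σw_i=1.0000  μᵀw=0.1100
σ²=wᵀΣw=λ₁·μ_p+λ₂ = 0.031438·0.110 + 0.025088 = 0.028546 ≈ 0.0285


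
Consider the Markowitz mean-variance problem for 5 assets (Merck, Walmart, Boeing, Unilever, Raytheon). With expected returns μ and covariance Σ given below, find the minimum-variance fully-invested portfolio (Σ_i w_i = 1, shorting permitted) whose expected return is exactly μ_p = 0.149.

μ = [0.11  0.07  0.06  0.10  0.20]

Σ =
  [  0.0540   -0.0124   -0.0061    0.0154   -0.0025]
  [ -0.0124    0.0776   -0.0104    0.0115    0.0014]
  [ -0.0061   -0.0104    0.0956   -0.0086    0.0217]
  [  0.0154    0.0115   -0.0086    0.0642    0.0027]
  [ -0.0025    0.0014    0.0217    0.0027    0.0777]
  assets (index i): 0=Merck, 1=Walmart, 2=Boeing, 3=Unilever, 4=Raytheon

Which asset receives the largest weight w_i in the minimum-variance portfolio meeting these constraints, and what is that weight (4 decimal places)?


Raytheon (0.4854)

g=Σ⁻¹μ = [2.2462  1.1571  0.4007  0.7606  2.4871]
h=Σ⁻¹𝟙 = [21.6739  16.5374  12.2539  8.6550  9.5464]
a=μᵀg=0.925605  b=𝟙ᵀg=7.051758  c=𝟙ᵀh=68.666594  D=ac−b²=13.830872
λ₁=(c·0.149−b)/D = (68.666594·0.149−7.051758)/13.830872 = 0.229889
λ₂=(a−b·0.149)/D = (0.925605−7.051758·0.149)/13.830872 = -0.009045
w* = 0.229889·g + -0.009045·h:
  w_0 = 0.229889·2.2462 + -0.009045·21.6739 = 0.3203  (Merck)
  w_1 = 0.229889·1.1571 + -0.009045·16.5374 = 0.1164  (Walmart)
  w_2 = 0.229889·0.4007 + -0.009045·12.2539 = -0.0187  (Boeing)
  w_3 = 0.229889·0.7606 + -0.009045·8.6550 = 0.0966  (Unilever)
  w_4 = 0.229889·2.4871 + -0.009045·9.5464 = 0.4854  (Raytheon)
Σw_i=1.0000  μᵀw=0.1490
σ²=wᵀΣw=λ₁·μ_p+λ₂ = 0.229889·0.149 + -0.009045 = 0.025208 ≈ 0.0252
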